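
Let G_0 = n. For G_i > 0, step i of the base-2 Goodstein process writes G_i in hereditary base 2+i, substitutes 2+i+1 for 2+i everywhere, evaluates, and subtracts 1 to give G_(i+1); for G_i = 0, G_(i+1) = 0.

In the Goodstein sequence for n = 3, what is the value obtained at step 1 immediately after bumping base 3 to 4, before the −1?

4

(0) 3|_2 = 2 + 1 ↦ 3 + 1|_3 = 4 ⇒ 3
(1) 3|_3 = 3 ↦ 4|_4 = 4 ⇒ 3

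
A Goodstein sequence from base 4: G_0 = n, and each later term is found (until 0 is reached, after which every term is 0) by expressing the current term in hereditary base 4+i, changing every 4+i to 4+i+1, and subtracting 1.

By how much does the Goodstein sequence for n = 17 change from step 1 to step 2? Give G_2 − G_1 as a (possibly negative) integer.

i=0: 17 = 4^2 + 1 (b=4); 4→5: 5^2 + 1 = 26; 26−1 = 25
i=1: 25 = 5^2 (b=5); 5→6: 6^2 = 36; 36−1 = 35

10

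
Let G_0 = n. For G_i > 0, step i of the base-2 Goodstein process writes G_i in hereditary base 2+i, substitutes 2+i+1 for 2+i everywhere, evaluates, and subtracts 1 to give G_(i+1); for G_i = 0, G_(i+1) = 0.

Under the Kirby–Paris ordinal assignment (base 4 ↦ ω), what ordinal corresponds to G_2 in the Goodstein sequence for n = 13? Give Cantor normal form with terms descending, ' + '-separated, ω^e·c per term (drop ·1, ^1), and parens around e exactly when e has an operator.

ω^(ω + 1) + ω^3·3 + ω^2·3 + ω·3 + 3

step 0: 13 = 2^(2 + 1) + 2^2 + 1; sub 3 for 2: 3^(3 + 1) + 3^3 + 1; = 109; G_1 = 109−1 = 108
step 1: 108 = 3^(3 + 1) + 3^3; sub 4 for 3: 4^(4 + 1) + 4^4; = 1280; G_2 = 1280−1 = 1279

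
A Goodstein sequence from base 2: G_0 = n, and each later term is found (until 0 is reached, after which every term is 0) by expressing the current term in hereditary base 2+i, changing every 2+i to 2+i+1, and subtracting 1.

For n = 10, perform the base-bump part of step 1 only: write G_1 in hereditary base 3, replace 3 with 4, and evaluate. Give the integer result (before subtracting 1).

1026

10 —HB2→ 2^(2 + 1) + 2 —bump→ 3^(3 + 1) + 3 = 84 —(−1)→ 83
83 —HB3→ 3^(3 + 1) + 2 —bump→ 4^(4 + 1) + 2 = 1026 —(−1)→ 1025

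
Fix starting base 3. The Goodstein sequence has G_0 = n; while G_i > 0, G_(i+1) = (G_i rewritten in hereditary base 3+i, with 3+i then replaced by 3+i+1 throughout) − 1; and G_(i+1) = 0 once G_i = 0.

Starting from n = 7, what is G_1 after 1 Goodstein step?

8

G_0 = 7. HB_3(7) = 2·3 + 1. Bump = 9. G_1 = 8.
G_1 = 8. HB_4(8) = 2·4. Bump = 10. G_2 = 9.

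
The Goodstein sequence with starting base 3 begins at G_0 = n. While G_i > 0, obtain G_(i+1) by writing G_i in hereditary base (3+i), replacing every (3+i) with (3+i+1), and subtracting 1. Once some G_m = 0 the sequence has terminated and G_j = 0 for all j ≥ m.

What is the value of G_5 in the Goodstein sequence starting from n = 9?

23

base 3: 9 = 3^2; at 4: 4^2 = 16; next = 15
base 4: 15 = 3·4 + 3; at 5: 3·5 + 3 = 18; next = 17
base 5: 17 = 3·5 + 2; at 6: 3·6 + 2 = 20; next = 19
base 6: 19 = 3·6 + 1; at 7: 3·7 + 1 = 22; next = 21
base 7: 21 = 3·7; at 8: 3·8 = 24; next = 23
base 8: 23 = 2·8 + 7; at 9: 2·9 + 7 = 25; next = 24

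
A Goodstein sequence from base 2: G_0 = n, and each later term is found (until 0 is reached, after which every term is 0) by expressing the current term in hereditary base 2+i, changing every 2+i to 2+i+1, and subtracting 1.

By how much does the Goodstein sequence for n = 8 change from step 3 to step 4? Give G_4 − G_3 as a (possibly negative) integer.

G_0=8  [base 2] 2^(2 + 1)  →[2↦3]→  3^(3 + 1) = 81  −1 ⇒ G_1=80
G_1=80  [base 3] 2·3^3 + 2·3^2 + 2·3 + 2  →[3↦4]→  2·4^4 + 2·4^2 + 2·4 + 2 = 554  −1 ⇒ G_2=553
G_2=553  [base 4] 2·4^4 + 2·4^2 + 2·4 + 1  →[4↦5]→  2·5^5 + 2·5^2 + 2·5 + 1 = 6311  −1 ⇒ G_3=6310
G_3=6310  [base 5] 2·5^5 + 2·5^2 + 2·5  →[5↦6]→  2·6^6 + 2·6^2 + 2·6 = 93396  −1 ⇒ G_4=93395

87085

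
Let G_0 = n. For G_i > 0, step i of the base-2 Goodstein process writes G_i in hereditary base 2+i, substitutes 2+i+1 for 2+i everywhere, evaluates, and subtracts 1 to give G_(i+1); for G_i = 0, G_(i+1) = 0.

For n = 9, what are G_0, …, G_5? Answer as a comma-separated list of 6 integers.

i=0: 9 = 2^(2 + 1) + 1 (b=2); 2→3: 3^(3 + 1) + 1 = 82; 82−1 = 81
i=1: 81 = 3^(3 + 1) (b=3); 3→4: 4^(4 + 1) = 1024; 1024−1 = 1023
i=2: 1023 = 3·4^4 + 3·4^3 + 3·4^2 + 3·4 + 3 (b=4); 4→5: 3·5^5 + 3·5^3 + 3·5^2 + 3·5 + 3 = 9843; 9843−1 = 9842
i=3: 9842 = 3·5^5 + 3·5^3 + 3·5^2 + 3·5 + 2 (b=5); 5→6: 3·6^6 + 3·6^3 + 3·6^2 + 3·6 + 2 = 140744; 140744−1 = 140743
i=4: 140743 = 3·6^6 + 3·6^3 + 3·6^2 + 3·6 + 1 (b=6); 6→7: 3·7^7 + 3·7^3 + 3·7^2 + 3·7 + 1 = 2471827; 2471827−1 = 2471826

9, 81, 1023, 9842, 140743, 2471826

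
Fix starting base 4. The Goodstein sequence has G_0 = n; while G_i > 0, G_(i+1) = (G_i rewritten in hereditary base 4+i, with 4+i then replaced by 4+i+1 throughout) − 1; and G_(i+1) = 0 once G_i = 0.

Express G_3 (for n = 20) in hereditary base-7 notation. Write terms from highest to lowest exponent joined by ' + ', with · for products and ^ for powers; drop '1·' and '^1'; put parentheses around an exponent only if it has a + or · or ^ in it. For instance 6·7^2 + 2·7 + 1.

G_0 = 20. HB_4(20) = 4^2 + 4. Bump = 30. G_1 = 29.
G_1 = 29. HB_5(29) = 5^2 + 4. Bump = 40. G_2 = 39.
G_2 = 39. HB_6(39) = 6^2 + 3. Bump = 52. G_3 = 51.
G_3 = 51. HB_7(51) = 7^2 + 2. Bump = 66. G_4 = 65.

7^2 + 2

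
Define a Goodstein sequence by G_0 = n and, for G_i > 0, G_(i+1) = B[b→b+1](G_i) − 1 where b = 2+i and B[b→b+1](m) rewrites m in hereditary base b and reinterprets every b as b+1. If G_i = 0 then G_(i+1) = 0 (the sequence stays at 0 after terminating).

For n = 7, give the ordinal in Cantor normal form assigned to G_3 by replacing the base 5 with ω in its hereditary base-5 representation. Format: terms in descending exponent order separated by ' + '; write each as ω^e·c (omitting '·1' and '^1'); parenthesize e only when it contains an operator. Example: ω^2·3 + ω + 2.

[0] 7 ≡ 2^2 + 2 + 1 (base 2). Lift 3: 31. −1: 30.
[1] 30 ≡ 3^3 + 3 (base 3). Lift 4: 260. −1: 259.
[2] 259 ≡ 4^4 + 3 (base 4). Lift 5: 3128. −1: 3127.
[3] 3127 ≡ 5^5 + 2 (base 5). Lift 6: 46658. −1: 46657.

ω^ω + 2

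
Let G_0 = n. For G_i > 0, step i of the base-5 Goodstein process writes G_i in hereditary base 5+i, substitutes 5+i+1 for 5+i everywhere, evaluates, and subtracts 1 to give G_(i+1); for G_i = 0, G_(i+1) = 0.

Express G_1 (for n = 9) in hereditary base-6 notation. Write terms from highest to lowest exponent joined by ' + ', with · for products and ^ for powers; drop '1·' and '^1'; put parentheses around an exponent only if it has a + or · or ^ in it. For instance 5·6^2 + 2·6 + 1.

(0) 9|_5 = 5 + 4 ↦ 6 + 4|_6 = 10 ⇒ 9
(1) 9|_6 = 6 + 3 ↦ 7 + 3|_7 = 10 ⇒ 9

6 + 3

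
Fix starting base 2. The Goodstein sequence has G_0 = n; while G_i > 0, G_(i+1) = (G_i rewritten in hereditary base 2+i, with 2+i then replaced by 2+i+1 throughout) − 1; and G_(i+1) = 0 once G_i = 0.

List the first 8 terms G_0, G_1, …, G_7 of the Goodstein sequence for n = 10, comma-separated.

10, 83, 1025, 15625, 279935, 4215754, 84073323, 1937434592

G_0 = 10. HB_2(10) = 2^(2 + 1) + 2. Bump = 84. G_1 = 83.
G_1 = 83. HB_3(83) = 3^(3 + 1) + 2. Bump = 1026. G_2 = 1025.
G_2 = 1025. HB_4(1025) = 4^(4 + 1) + 1. Bump = 15626. G_3 = 15625.
G_3 = 15625. HB_5(15625) = 5^(5 + 1). Bump = 279936. G_4 = 279935.
G_4 = 279935. HB_6(279935) = 5·6^6 + 5·6^5 + 5·6^4 + 5·6^3 + 5·6^2 + 5·6 + 5. Bump = 4215755. G_5 = 4215754.
G_5 = 4215754. HB_7(4215754) = 5·7^7 + 5·7^5 + 5·7^4 + 5·7^3 + 5·7^2 + 5·7 + 4. Bump = 84073324. G_6 = 84073323.
G_6 = 84073323. HB_8(84073323) = 5·8^8 + 5·8^5 + 5·8^4 + 5·8^3 + 5·8^2 + 5·8 + 3. Bump = 1937434593. G_7 = 1937434592.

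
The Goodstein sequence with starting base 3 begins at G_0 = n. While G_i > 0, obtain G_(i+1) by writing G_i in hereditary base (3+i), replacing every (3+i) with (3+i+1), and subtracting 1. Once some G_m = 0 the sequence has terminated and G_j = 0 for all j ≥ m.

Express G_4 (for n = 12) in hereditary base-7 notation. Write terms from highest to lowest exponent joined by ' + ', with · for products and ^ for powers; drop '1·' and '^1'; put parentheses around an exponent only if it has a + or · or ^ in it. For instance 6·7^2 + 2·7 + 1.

7^2

i=0: 12 = 3^2 + 3 (b=3); 3→4: 4^2 + 4 = 20; 20−1 = 19
i=1: 19 = 4^2 + 3 (b=4); 4→5: 5^2 + 3 = 28; 28−1 = 27
i=2: 27 = 5^2 + 2 (b=5); 5→6: 6^2 + 2 = 38; 38−1 = 37
i=3: 37 = 6^2 + 1 (b=6); 6→7: 7^2 + 1 = 50; 50−1 = 49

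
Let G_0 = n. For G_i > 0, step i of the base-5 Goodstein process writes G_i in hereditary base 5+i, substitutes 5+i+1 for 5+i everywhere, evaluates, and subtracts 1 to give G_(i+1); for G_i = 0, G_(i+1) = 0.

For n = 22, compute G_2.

G_0=22  [base 5] 4·5 + 2  →[5↦6]→  4·6 + 2 = 26  −1 ⇒ G_1=25
G_1=25  [base 6] 4·6 + 1  →[6↦7]→  4·7 + 1 = 29  −1 ⇒ G_2=28
G_2=28  [base 7] 4·7  →[7↦8]→  4·8 = 32  −1 ⇒ G_3=31

28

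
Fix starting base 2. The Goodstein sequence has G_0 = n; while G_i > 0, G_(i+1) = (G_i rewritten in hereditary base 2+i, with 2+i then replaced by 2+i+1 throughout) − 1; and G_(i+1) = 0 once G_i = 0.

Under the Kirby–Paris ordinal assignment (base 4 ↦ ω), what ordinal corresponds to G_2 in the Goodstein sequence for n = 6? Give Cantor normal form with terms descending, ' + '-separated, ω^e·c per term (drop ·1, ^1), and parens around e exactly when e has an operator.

G_0 = 6. HB_2(6) = 2^2 + 2. Bump = 30. G_1 = 29.
G_1 = 29. HB_3(29) = 3^3 + 2. Bump = 258. G_2 = 257.
G_2 = 257. HB_4(257) = 4^4 + 1. Bump = 3126. G_3 = 3125.

ω^ω + 1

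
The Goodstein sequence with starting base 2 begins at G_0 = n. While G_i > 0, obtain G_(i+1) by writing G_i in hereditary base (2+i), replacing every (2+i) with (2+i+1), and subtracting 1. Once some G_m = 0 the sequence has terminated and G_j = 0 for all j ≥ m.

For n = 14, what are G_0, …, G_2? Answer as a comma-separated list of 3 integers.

14, 110, 1281

i=0: 14 = 2^(2 + 1) + 2^2 + 2 (b=2); 2→3: 3^(3 + 1) + 3^3 + 3 = 111; 111−1 = 110
i=1: 110 = 3^(3 + 1) + 3^3 + 2 (b=3); 3→4: 4^(4 + 1) + 4^4 + 2 = 1282; 1282−1 = 1281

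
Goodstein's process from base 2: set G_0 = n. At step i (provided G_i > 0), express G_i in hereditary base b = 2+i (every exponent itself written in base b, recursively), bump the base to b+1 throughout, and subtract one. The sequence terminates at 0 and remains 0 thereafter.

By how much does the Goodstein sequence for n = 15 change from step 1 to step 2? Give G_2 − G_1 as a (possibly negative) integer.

base 2: 15 = 2^(2 + 1) + 2^2 + 2 + 1; at 3: 3^(3 + 1) + 3^3 + 3 + 1 = 112; next = 111
base 3: 111 = 3^(3 + 1) + 3^3 + 3; at 4: 4^(4 + 1) + 4^4 + 4 = 1284; next = 1283

1172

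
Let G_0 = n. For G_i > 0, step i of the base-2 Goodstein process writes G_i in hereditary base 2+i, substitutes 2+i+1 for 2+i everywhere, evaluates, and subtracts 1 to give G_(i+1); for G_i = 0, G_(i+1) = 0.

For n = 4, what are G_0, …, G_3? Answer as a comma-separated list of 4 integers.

4, 26, 41, 60

step 0: 4 = 2^2; sub 3 for 2: 3^3; = 27; G_1 = 27−1 = 26
step 1: 26 = 2·3^2 + 2·3 + 2; sub 4 for 3: 2·4^2 + 2·4 + 2; = 42; G_2 = 42−1 = 41
step 2: 41 = 2·4^2 + 2·4 + 1; sub 5 for 4: 2·5^2 + 2·5 + 1; = 61; G_3 = 61−1 = 60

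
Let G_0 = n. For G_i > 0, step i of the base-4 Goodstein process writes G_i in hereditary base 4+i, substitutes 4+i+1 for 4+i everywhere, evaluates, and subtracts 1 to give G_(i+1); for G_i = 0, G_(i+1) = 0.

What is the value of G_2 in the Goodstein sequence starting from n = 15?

i=0: 15 = 3·4 + 3 (b=4); 4→5: 3·5 + 3 = 18; 18−1 = 17
i=1: 17 = 3·5 + 2 (b=5); 5→6: 3·6 + 2 = 20; 20−1 = 19
i=2: 19 = 3·6 + 1 (b=6); 6→7: 3·7 + 1 = 22; 22−1 = 21

19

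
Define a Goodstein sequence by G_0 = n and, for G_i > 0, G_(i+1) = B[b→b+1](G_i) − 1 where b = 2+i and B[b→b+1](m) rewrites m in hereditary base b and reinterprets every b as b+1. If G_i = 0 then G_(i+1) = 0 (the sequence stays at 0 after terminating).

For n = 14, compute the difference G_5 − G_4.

[0] 14 ≡ 2^(2 + 1) + 2^2 + 2 (base 2). Lift 3: 111. −1: 110.
[1] 110 ≡ 3^(3 + 1) + 3^3 + 2 (base 3). Lift 4: 1282. −1: 1281.
[2] 1281 ≡ 4^(4 + 1) + 4^4 + 1 (base 4). Lift 5: 18751. −1: 18750.
[3] 18750 ≡ 5^(5 + 1) + 5^5 (base 5). Lift 6: 326592. −1: 326591.
[4] 326591 ≡ 6^(6 + 1) + 5·6^5 + 5·6^4 + 5·6^3 + 5·6^2 + 5·6 + 5 (base 6). Lift 7: 5862841. −1: 5862840.

5536249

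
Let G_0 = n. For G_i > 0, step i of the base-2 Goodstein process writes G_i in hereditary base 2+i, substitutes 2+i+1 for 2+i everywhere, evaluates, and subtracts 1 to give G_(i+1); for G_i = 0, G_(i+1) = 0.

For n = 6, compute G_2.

257

6 —HB2→ 2^2 + 2 —bump→ 3^3 + 3 = 30 —(−1)→ 29
29 —HB3→ 3^3 + 2 —bump→ 4^4 + 2 = 258 —(−1)→ 257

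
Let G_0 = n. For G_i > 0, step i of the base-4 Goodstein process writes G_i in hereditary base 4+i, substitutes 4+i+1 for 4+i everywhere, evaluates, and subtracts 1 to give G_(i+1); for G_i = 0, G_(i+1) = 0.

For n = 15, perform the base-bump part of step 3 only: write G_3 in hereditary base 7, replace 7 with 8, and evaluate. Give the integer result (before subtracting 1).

24

15 —HB4→ 3·4 + 3 —bump→ 3·5 + 3 = 18 —(−1)→ 17
17 —HB5→ 3·5 + 2 —bump→ 3·6 + 2 = 20 —(−1)→ 19
19 —HB6→ 3·6 + 1 —bump→ 3·7 + 1 = 22 —(−1)→ 21
21 —HB7→ 3·7 —bump→ 3·8 = 24 —(−1)→ 23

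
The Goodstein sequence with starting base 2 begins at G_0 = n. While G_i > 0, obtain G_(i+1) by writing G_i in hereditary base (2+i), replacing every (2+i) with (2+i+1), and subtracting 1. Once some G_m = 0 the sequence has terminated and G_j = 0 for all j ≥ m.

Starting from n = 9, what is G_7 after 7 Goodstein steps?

1162263921

9 —HB2→ 2^(2 + 1) + 1 —bump→ 3^(3 + 1) + 1 = 82 —(−1)→ 81
81 —HB3→ 3^(3 + 1) —bump→ 4^(4 + 1) = 1024 —(−1)→ 1023
1023 —HB4→ 3·4^4 + 3·4^3 + 3·4^2 + 3·4 + 3 —bump→ 3·5^5 + 3·5^3 + 3·5^2 + 3·5 + 3 = 9843 —(−1)→ 9842
9842 —HB5→ 3·5^5 + 3·5^3 + 3·5^2 + 3·5 + 2 —bump→ 3·6^6 + 3·6^3 + 3·6^2 + 3·6 + 2 = 140744 —(−1)→ 140743
140743 —HB6→ 3·6^6 + 3·6^3 + 3·6^2 + 3·6 + 1 —bump→ 3·7^7 + 3·7^3 + 3·7^2 + 3·7 + 1 = 2471827 —(−1)→ 2471826
2471826 —HB7→ 3·7^7 + 3·7^3 + 3·7^2 + 3·7 —bump→ 3·8^8 + 3·8^3 + 3·8^2 + 3·8 = 50333400 —(−1)→ 50333399
50333399 —HB8→ 3·8^8 + 3·8^3 + 3·8^2 + 2·8 + 7 —bump→ 3·9^9 + 3·9^3 + 3·9^2 + 2·9 + 7 = 1162263922 —(−1)→ 1162263921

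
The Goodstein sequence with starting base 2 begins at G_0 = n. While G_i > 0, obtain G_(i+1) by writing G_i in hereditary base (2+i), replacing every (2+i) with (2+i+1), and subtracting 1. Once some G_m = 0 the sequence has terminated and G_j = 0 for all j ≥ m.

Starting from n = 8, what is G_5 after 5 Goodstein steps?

1647195

(0) 8|_2 = 2^(2 + 1) ↦ 3^(3 + 1)|_3 = 81 ⇒ 80
(1) 80|_3 = 2·3^3 + 2·3^2 + 2·3 + 2 ↦ 2·4^4 + 2·4^2 + 2·4 + 2|_4 = 554 ⇒ 553
(2) 553|_4 = 2·4^4 + 2·4^2 + 2·4 + 1 ↦ 2·5^5 + 2·5^2 + 2·5 + 1|_5 = 6311 ⇒ 6310
(3) 6310|_5 = 2·5^5 + 2·5^2 + 2·5 ↦ 2·6^6 + 2·6^2 + 2·6|_6 = 93396 ⇒ 93395
(4) 93395|_6 = 2·6^6 + 2·6^2 + 6 + 5 ↦ 2·7^7 + 2·7^2 + 7 + 5|_7 = 1647196 ⇒ 1647195
(5) 1647195|_7 = 2·7^7 + 2·7^2 + 7 + 4 ↦ 2·8^8 + 2·8^2 + 8 + 4|_8 = 33554572 ⇒ 33554571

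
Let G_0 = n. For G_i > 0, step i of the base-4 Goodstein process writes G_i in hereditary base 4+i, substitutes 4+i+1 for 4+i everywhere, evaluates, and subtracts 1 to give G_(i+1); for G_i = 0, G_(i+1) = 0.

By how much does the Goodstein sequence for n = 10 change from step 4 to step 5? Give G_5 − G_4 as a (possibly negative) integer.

0

[0] 10 ≡ 2·4 + 2 (base 4). Lift 5: 12. −1: 11.
[1] 11 ≡ 2·5 + 1 (base 5). Lift 6: 13. −1: 12.
[2] 12 ≡ 2·6 (base 6). Lift 7: 14. −1: 13.
[3] 13 ≡ 7 + 6 (base 7). Lift 8: 14. −1: 13.
[4] 13 ≡ 8 + 5 (base 8). Lift 9: 14. −1: 13.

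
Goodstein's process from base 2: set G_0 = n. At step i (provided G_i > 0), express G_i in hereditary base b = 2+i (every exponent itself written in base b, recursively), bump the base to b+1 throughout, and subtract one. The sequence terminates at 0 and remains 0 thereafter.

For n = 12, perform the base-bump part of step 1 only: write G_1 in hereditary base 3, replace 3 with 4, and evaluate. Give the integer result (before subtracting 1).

1066

12 —HB2→ 2^(2 + 1) + 2^2 —bump→ 3^(3 + 1) + 3^3 = 108 —(−1)→ 107
107 —HB3→ 3^(3 + 1) + 2·3^2 + 2·3 + 2 —bump→ 4^(4 + 1) + 2·4^2 + 2·4 + 2 = 1066 —(−1)→ 1065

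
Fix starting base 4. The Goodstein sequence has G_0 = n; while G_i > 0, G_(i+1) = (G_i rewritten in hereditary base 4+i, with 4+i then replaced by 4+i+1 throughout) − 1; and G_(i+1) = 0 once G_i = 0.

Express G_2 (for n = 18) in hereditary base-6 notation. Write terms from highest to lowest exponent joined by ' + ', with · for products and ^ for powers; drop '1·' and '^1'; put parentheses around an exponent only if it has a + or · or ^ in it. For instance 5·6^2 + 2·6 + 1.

6^2

step 0: 18 = 4^2 + 2; sub 5 for 4: 5^2 + 2; = 27; G_1 = 27−1 = 26
step 1: 26 = 5^2 + 1; sub 6 for 5: 6^2 + 1; = 37; G_2 = 37−1 = 36
step 2: 36 = 6^2; sub 7 for 6: 7^2; = 49; G_3 = 49−1 = 48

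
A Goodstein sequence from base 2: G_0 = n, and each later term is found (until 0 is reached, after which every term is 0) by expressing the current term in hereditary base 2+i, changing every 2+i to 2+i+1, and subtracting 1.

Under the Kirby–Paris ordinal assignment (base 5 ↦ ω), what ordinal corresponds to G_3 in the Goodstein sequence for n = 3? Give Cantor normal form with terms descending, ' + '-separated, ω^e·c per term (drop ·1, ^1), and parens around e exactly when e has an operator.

G_0=3  [base 2] 2 + 1  →[2↦3]→  3 + 1 = 4  −1 ⇒ G_1=3
G_1=3  [base 3] 3  →[3↦4]→  4 = 4  −1 ⇒ G_2=3
G_2=3  [base 4] 3  →[4↦5]→  3 = 3  −1 ⇒ G_3=2

2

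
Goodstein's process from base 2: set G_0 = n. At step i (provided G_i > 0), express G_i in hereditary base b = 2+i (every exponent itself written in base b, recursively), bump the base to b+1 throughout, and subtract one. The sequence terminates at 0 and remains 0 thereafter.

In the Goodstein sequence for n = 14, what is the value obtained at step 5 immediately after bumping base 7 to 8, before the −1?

134404972

base 2: 14 = 2^(2 + 1) + 2^2 + 2; at 3: 3^(3 + 1) + 3^3 + 3 = 111; next = 110
base 3: 110 = 3^(3 + 1) + 3^3 + 2; at 4: 4^(4 + 1) + 4^4 + 2 = 1282; next = 1281
base 4: 1281 = 4^(4 + 1) + 4^4 + 1; at 5: 5^(5 + 1) + 5^5 + 1 = 18751; next = 18750
base 5: 18750 = 5^(5 + 1) + 5^5; at 6: 6^(6 + 1) + 6^6 = 326592; next = 326591
base 6: 326591 = 6^(6 + 1) + 5·6^5 + 5·6^4 + 5·6^3 + 5·6^2 + 5·6 + 5; at 7: 7^(7 + 1) + 5·7^5 + 5·7^4 + 5·7^3 + 5·7^2 + 5·7 + 5 = 5862841; next = 5862840
base 7: 5862840 = 7^(7 + 1) + 5·7^5 + 5·7^4 + 5·7^3 + 5·7^2 + 5·7 + 4; at 8: 8^(8 + 1) + 5·8^5 + 5·8^4 + 5·8^3 + 5·8^2 + 5·8 + 4 = 134404972; next = 134404971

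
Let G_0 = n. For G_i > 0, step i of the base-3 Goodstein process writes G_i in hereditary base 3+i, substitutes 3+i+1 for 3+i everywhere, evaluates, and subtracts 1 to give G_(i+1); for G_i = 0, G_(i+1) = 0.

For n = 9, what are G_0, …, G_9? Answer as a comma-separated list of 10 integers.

G_0 = 9. HB_3(9) = 3^2. Bump = 16. G_1 = 15.
G_1 = 15. HB_4(15) = 3·4 + 3. Bump = 18. G_2 = 17.
G_2 = 17. HB_5(17) = 3·5 + 2. Bump = 20. G_3 = 19.
G_3 = 19. HB_6(19) = 3·6 + 1. Bump = 22. G_4 = 21.
G_4 = 21. HB_7(21) = 3·7. Bump = 24. G_5 = 23.
G_5 = 23. HB_8(23) = 2·8 + 7. Bump = 25. G_6 = 24.
G_6 = 24. HB_9(24) = 2·9 + 6. Bump = 26. G_7 = 25.
G_7 = 25. HB_10(25) = 2·10 + 5. Bump = 27. G_8 = 26.
G_8 = 26. HB_11(26) = 2·11 + 4. Bump = 28. G_9 = 27.

9, 15, 17, 19, 21, 23, 24, 25, 26, 27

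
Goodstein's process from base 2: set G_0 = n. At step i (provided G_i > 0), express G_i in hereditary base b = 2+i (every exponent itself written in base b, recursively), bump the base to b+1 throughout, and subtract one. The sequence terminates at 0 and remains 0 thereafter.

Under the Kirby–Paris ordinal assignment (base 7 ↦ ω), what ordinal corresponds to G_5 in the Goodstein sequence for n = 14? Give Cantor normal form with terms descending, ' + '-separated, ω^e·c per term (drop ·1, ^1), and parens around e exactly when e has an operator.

i=0: 14 = 2^(2 + 1) + 2^2 + 2 (b=2); 2→3: 3^(3 + 1) + 3^3 + 3 = 111; 111−1 = 110
i=1: 110 = 3^(3 + 1) + 3^3 + 2 (b=3); 3→4: 4^(4 + 1) + 4^4 + 2 = 1282; 1282−1 = 1281
i=2: 1281 = 4^(4 + 1) + 4^4 + 1 (b=4); 4→5: 5^(5 + 1) + 5^5 + 1 = 18751; 18751−1 = 18750
i=3: 18750 = 5^(5 + 1) + 5^5 (b=5); 5→6: 6^(6 + 1) + 6^6 = 326592; 326592−1 = 326591
i=4: 326591 = 6^(6 + 1) + 5·6^5 + 5·6^4 + 5·6^3 + 5·6^2 + 5·6 + 5 (b=6); 6→7: 7^(7 + 1) + 5·7^5 + 5·7^4 + 5·7^3 + 5·7^2 + 5·7 + 5 = 5862841; 5862841−1 = 5862840
i=5: 5862840 = 7^(7 + 1) + 5·7^5 + 5·7^4 + 5·7^3 + 5·7^2 + 5·7 + 4 (b=7); 7→8: 8^(8 + 1) + 5·8^5 + 5·8^4 + 5·8^3 + 5·8^2 + 5·8 + 4 = 134404972; 134404972−1 = 134404971

ω^(ω + 1) + ω^5·5 + ω^4·5 + ω^3·5 + ω^2·5 + ω·5 + 4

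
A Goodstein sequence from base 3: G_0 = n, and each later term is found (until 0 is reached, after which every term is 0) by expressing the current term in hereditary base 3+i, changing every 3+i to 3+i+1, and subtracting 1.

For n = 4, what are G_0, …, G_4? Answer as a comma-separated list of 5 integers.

4 —HB3→ 3 + 1 —bump→ 4 + 1 = 5 —(−1)→ 4
4 —HB4→ 4 —bump→ 5 = 5 —(−1)→ 4
4 —HB5→ 4 —bump→ 4 = 4 —(−1)→ 3
3 —HB6→ 3 —bump→ 3 = 3 —(−1)→ 2

4, 4, 4, 3, 2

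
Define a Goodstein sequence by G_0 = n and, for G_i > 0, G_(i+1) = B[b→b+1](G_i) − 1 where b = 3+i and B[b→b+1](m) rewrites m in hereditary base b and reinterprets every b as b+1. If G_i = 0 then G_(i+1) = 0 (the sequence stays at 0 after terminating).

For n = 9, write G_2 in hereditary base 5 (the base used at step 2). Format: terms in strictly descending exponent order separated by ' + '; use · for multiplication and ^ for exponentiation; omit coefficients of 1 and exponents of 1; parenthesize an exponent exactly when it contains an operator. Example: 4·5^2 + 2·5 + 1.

3·5 + 2

(0) 9|_3 = 3^2 ↦ 4^2|_4 = 16 ⇒ 15
(1) 15|_4 = 3·4 + 3 ↦ 3·5 + 3|_5 = 18 ⇒ 17
(2) 17|_5 = 3·5 + 2 ↦ 3·6 + 2|_6 = 20 ⇒ 19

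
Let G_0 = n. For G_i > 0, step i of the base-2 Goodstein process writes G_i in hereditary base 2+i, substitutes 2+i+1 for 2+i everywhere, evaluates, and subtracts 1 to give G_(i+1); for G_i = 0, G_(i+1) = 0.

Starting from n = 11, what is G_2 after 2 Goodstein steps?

1027

G_0=11  [base 2] 2^(2 + 1) + 2 + 1  →[2↦3]→  3^(3 + 1) + 3 + 1 = 85  −1 ⇒ G_1=84
G_1=84  [base 3] 3^(3 + 1) + 3  →[3↦4]→  4^(4 + 1) + 4 = 1028  −1 ⇒ G_2=1027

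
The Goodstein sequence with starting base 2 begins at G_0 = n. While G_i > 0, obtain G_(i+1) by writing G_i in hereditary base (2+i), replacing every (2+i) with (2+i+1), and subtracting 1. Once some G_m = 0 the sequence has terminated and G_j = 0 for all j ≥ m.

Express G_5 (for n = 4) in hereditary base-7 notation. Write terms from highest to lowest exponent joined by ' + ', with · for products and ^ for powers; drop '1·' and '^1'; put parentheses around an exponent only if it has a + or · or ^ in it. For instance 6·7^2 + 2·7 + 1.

2·7^2 + 7 + 4

4 —HB2→ 2^2 —bump→ 3^3 = 27 —(−1)→ 26
26 —HB3→ 2·3^2 + 2·3 + 2 —bump→ 2·4^2 + 2·4 + 2 = 42 —(−1)→ 41
41 —HB4→ 2·4^2 + 2·4 + 1 —bump→ 2·5^2 + 2·5 + 1 = 61 —(−1)→ 60
60 —HB5→ 2·5^2 + 2·5 —bump→ 2·6^2 + 2·6 = 84 —(−1)→ 83
83 —HB6→ 2·6^2 + 6 + 5 —bump→ 2·7^2 + 7 + 5 = 110 —(−1)→ 109
109 —HB7→ 2·7^2 + 7 + 4 —bump→ 2·8^2 + 8 + 4 = 140 —(−1)→ 139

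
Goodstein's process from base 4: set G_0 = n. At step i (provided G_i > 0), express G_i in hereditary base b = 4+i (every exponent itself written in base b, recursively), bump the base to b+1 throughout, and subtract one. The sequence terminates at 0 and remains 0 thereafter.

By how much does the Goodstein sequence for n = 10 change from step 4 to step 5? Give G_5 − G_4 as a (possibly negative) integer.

0

(0) 10|_4 = 2·4 + 2 ↦ 2·5 + 2|_5 = 12 ⇒ 11
(1) 11|_5 = 2·5 + 1 ↦ 2·6 + 1|_6 = 13 ⇒ 12
(2) 12|_6 = 2·6 ↦ 2·7|_7 = 14 ⇒ 13
(3) 13|_7 = 7 + 6 ↦ 8 + 6|_8 = 14 ⇒ 13
(4) 13|_8 = 8 + 5 ↦ 9 + 5|_9 = 14 ⇒ 13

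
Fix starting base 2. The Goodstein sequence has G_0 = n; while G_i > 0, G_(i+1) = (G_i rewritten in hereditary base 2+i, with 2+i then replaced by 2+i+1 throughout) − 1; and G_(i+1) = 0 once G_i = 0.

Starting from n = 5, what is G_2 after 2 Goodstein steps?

255

base 2: 5 = 2^2 + 1; at 3: 3^3 + 1 = 28; next = 27
base 3: 27 = 3^3; at 4: 4^4 = 256; next = 255
base 4: 255 = 3·4^3 + 3·4^2 + 3·4 + 3; at 5: 3·5^3 + 3·5^2 + 3·5 + 3 = 468; next = 467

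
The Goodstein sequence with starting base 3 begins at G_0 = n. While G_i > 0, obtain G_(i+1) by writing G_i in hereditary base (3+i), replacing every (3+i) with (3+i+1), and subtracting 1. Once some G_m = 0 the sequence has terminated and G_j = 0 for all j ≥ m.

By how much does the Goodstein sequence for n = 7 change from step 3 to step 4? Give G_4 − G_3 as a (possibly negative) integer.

0

(0) 7|_3 = 2·3 + 1 ↦ 2·4 + 1|_4 = 9 ⇒ 8
(1) 8|_4 = 2·4 ↦ 2·5|_5 = 10 ⇒ 9
(2) 9|_5 = 5 + 4 ↦ 6 + 4|_6 = 10 ⇒ 9
(3) 9|_6 = 6 + 3 ↦ 7 + 3|_7 = 10 ⇒ 9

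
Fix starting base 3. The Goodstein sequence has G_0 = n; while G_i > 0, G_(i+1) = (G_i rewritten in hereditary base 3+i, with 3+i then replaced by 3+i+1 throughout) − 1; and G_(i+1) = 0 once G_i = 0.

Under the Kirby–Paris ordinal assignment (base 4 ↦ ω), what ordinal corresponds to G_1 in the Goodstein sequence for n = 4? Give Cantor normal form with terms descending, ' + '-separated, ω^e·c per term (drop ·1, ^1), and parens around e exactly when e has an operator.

G_0=4  [base 3] 3 + 1  →[3↦4]→  4 + 1 = 5  −1 ⇒ G_1=4
G_1=4  [base 4] 4  →[4↦5]→  5 = 5  −1 ⇒ G_2=4

ω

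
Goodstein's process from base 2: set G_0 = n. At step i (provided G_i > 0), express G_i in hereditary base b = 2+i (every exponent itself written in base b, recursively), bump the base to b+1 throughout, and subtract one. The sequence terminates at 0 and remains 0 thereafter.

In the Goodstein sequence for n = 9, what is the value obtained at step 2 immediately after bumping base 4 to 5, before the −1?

9843

9 —HB2→ 2^(2 + 1) + 1 —bump→ 3^(3 + 1) + 1 = 82 —(−1)→ 81
81 —HB3→ 3^(3 + 1) —bump→ 4^(4 + 1) = 1024 —(−1)→ 1023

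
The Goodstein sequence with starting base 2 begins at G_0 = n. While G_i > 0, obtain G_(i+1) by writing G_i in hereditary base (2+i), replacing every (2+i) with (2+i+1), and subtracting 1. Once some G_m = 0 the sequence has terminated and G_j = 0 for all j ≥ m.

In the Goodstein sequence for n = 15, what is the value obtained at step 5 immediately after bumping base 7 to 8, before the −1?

150994944

G_0 = 15. HB_2(15) = 2^(2 + 1) + 2^2 + 2 + 1. Bump = 112. G_1 = 111.
G_1 = 111. HB_3(111) = 3^(3 + 1) + 3^3 + 3. Bump = 1284. G_2 = 1283.
G_2 = 1283. HB_4(1283) = 4^(4 + 1) + 4^4 + 3. Bump = 18753. G_3 = 18752.
G_3 = 18752. HB_5(18752) = 5^(5 + 1) + 5^5 + 2. Bump = 326594. G_4 = 326593.
G_4 = 326593. HB_6(326593) = 6^(6 + 1) + 6^6 + 1. Bump = 6588345. G_5 = 6588344.
G_5 = 6588344. HB_7(6588344) = 7^(7 + 1) + 7^7. Bump = 150994944. G_6 = 150994943.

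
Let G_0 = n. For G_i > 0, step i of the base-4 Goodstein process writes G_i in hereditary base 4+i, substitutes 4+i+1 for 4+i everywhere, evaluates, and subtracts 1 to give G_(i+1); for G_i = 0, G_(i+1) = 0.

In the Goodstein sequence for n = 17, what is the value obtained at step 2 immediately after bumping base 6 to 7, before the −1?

40

i=0: 17 = 4^2 + 1 (b=4); 4→5: 5^2 + 1 = 26; 26−1 = 25
i=1: 25 = 5^2 (b=5); 5→6: 6^2 = 36; 36−1 = 35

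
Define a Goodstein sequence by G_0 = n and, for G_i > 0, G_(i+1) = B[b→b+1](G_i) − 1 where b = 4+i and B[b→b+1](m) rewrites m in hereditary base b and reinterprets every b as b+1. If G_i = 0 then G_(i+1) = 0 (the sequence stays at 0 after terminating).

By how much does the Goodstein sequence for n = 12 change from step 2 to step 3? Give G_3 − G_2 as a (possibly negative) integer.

i=0: 12 = 3·4 (b=4); 4→5: 3·5 = 15; 15−1 = 14
i=1: 14 = 2·5 + 4 (b=5); 5→6: 2·6 + 4 = 16; 16−1 = 15
i=2: 15 = 2·6 + 3 (b=6); 6→7: 2·7 + 3 = 17; 17−1 = 16

1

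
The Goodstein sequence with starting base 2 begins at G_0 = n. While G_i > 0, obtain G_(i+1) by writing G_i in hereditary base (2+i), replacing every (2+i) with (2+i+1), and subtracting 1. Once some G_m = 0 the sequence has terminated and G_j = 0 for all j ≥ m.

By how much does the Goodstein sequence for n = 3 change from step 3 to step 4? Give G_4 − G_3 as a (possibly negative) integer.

-1

G_0 = 3. HB_2(3) = 2 + 1. Bump = 4. G_1 = 3.
G_1 = 3. HB_3(3) = 3. Bump = 4. G_2 = 3.
G_2 = 3. HB_4(3) = 3. Bump = 3. G_3 = 2.
G_3 = 2. HB_5(2) = 2. Bump = 2. G_4 = 1.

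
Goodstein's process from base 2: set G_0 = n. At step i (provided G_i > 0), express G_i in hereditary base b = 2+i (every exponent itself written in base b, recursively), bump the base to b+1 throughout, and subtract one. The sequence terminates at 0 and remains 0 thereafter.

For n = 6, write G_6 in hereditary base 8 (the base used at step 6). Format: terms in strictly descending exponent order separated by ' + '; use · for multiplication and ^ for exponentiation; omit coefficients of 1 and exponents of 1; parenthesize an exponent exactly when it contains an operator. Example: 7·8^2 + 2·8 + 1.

i=0: 6 = 2^2 + 2 (b=2); 2→3: 3^3 + 3 = 30; 30−1 = 29
i=1: 29 = 3^3 + 2 (b=3); 3→4: 4^4 + 2 = 258; 258−1 = 257
i=2: 257 = 4^4 + 1 (b=4); 4→5: 5^5 + 1 = 3126; 3126−1 = 3125
i=3: 3125 = 5^5 (b=5); 5→6: 6^6 = 46656; 46656−1 = 46655
i=4: 46655 = 5·6^5 + 5·6^4 + 5·6^3 + 5·6^2 + 5·6 + 5 (b=6); 6→7: 5·7^5 + 5·7^4 + 5·7^3 + 5·7^2 + 5·7 + 5 = 98040; 98040−1 = 98039
i=5: 98039 = 5·7^5 + 5·7^4 + 5·7^3 + 5·7^2 + 5·7 + 4 (b=7); 7→8: 5·8^5 + 5·8^4 + 5·8^3 + 5·8^2 + 5·8 + 4 = 187244; 187244−1 = 187243
i=6: 187243 = 5·8^5 + 5·8^4 + 5·8^3 + 5·8^2 + 5·8 + 3 (b=8); 8→9: 5·9^5 + 5·9^4 + 5·9^3 + 5·9^2 + 5·9 + 3 = 332148; 332148−1 = 332147

5·8^5 + 5·8^4 + 5·8^3 + 5·8^2 + 5·8 + 3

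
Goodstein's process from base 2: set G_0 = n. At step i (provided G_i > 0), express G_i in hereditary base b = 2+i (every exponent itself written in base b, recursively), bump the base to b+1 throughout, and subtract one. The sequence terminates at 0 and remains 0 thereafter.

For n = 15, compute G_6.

150994943

G_0 = 15. HB_2(15) = 2^(2 + 1) + 2^2 + 2 + 1. Bump = 112. G_1 = 111.
G_1 = 111. HB_3(111) = 3^(3 + 1) + 3^3 + 3. Bump = 1284. G_2 = 1283.
G_2 = 1283. HB_4(1283) = 4^(4 + 1) + 4^4 + 3. Bump = 18753. G_3 = 18752.
G_3 = 18752. HB_5(18752) = 5^(5 + 1) + 5^5 + 2. Bump = 326594. G_4 = 326593.
G_4 = 326593. HB_6(326593) = 6^(6 + 1) + 6^6 + 1. Bump = 6588345. G_5 = 6588344.
G_5 = 6588344. HB_7(6588344) = 7^(7 + 1) + 7^7. Bump = 150994944. G_6 = 150994943.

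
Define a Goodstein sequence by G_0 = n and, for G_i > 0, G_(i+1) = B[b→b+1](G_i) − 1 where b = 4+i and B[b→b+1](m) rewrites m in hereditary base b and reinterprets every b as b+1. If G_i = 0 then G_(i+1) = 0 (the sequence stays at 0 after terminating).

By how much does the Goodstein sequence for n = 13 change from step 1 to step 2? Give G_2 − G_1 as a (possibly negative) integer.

13 —HB4→ 3·4 + 1 —bump→ 3·5 + 1 = 16 —(−1)→ 15
15 —HB5→ 3·5 —bump→ 3·6 = 18 —(−1)→ 17

2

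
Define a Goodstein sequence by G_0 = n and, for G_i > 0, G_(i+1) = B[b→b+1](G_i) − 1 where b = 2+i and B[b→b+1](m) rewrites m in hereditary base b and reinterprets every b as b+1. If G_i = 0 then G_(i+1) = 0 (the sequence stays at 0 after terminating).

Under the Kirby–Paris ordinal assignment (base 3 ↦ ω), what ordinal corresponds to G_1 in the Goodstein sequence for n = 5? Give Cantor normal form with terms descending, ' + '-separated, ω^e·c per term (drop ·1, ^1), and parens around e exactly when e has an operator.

ω^ω

G_0 = 5. HB_2(5) = 2^2 + 1. Bump = 28. G_1 = 27.
G_1 = 27. HB_3(27) = 3^3. Bump = 256. G_2 = 255.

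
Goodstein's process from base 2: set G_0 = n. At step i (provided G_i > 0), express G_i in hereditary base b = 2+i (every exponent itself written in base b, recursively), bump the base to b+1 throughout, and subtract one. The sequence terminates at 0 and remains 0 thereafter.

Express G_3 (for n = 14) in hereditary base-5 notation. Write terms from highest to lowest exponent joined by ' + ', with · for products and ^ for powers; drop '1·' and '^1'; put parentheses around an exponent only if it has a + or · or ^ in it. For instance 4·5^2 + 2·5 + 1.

5^(5 + 1) + 5^5

G_0 = 14. HB_2(14) = 2^(2 + 1) + 2^2 + 2. Bump = 111. G_1 = 110.
G_1 = 110. HB_3(110) = 3^(3 + 1) + 3^3 + 2. Bump = 1282. G_2 = 1281.
G_2 = 1281. HB_4(1281) = 4^(4 + 1) + 4^4 + 1. Bump = 18751. G_3 = 18750.
G_3 = 18750. HB_5(18750) = 5^(5 + 1) + 5^5. Bump = 326592. G_4 = 326591.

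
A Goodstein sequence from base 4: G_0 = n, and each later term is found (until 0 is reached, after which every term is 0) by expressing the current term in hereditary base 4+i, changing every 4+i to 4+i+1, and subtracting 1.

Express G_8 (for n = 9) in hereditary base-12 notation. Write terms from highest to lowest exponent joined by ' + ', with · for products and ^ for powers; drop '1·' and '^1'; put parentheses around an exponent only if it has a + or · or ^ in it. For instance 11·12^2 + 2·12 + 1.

11

(0) 9|_4 = 2·4 + 1 ↦ 2·5 + 1|_5 = 11 ⇒ 10
(1) 10|_5 = 2·5 ↦ 2·6|_6 = 12 ⇒ 11
(2) 11|_6 = 6 + 5 ↦ 7 + 5|_7 = 12 ⇒ 11
(3) 11|_7 = 7 + 4 ↦ 8 + 4|_8 = 12 ⇒ 11
(4) 11|_8 = 8 + 3 ↦ 9 + 3|_9 = 12 ⇒ 11
(5) 11|_9 = 9 + 2 ↦ 10 + 2|_10 = 12 ⇒ 11
(6) 11|_10 = 10 + 1 ↦ 11 + 1|_11 = 12 ⇒ 11
(7) 11|_11 = 11 ↦ 12|_12 = 12 ⇒ 11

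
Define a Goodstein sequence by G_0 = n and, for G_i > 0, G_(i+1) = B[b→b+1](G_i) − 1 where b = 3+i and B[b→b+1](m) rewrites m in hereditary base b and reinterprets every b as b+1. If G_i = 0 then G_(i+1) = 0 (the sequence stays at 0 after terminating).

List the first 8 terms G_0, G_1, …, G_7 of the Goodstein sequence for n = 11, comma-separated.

11, 17, 25, 35, 39, 43, 47, 51

G_0=11  [base 3] 3^2 + 2  →[3↦4]→  4^2 + 2 = 18  −1 ⇒ G_1=17
G_1=17  [base 4] 4^2 + 1  →[4↦5]→  5^2 + 1 = 26  −1 ⇒ G_2=25
G_2=25  [base 5] 5^2  →[5↦6]→  6^2 = 36  −1 ⇒ G_3=35
G_3=35  [base 6] 5·6 + 5  →[6↦7]→  5·7 + 5 = 40  −1 ⇒ G_4=39
G_4=39  [base 7] 5·7 + 4  →[7↦8]→  5·8 + 4 = 44  −1 ⇒ G_5=43
G_5=43  [base 8] 5·8 + 3  →[8↦9]→  5·9 + 3 = 48  −1 ⇒ G_6=47
G_6=47  [base 9] 5·9 + 2  →[9↦10]→  5·10 + 2 = 52  −1 ⇒ G_7=51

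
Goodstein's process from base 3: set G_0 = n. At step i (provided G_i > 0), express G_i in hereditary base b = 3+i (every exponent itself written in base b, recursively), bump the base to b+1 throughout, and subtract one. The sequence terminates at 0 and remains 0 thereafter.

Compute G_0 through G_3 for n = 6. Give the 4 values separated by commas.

(0) 6|_3 = 2·3 ↦ 2·4|_4 = 8 ⇒ 7
(1) 7|_4 = 4 + 3 ↦ 5 + 3|_5 = 8 ⇒ 7
(2) 7|_5 = 5 + 2 ↦ 6 + 2|_6 = 8 ⇒ 7

6, 7, 7, 7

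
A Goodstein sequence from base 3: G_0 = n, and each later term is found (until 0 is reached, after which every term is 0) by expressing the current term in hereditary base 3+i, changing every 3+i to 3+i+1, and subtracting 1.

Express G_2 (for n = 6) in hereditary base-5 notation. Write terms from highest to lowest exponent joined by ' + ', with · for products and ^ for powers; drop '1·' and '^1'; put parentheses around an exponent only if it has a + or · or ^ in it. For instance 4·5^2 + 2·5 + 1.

G_0 = 6. HB_3(6) = 2·3. Bump = 8. G_1 = 7.
G_1 = 7. HB_4(7) = 4 + 3. Bump = 8. G_2 = 7.
G_2 = 7. HB_5(7) = 5 + 2. Bump = 8. G_3 = 7.

5 + 2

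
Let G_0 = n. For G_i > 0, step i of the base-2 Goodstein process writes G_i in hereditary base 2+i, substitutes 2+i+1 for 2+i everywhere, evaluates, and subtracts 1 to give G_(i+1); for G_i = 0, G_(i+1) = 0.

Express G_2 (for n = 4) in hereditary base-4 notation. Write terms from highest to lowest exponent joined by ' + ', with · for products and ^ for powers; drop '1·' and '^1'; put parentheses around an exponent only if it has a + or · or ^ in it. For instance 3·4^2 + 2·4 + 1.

2·4^2 + 2·4 + 1

base 2: 4 = 2^2; at 3: 3^3 = 27; next = 26
base 3: 26 = 2·3^2 + 2·3 + 2; at 4: 2·4^2 + 2·4 + 2 = 42; next = 41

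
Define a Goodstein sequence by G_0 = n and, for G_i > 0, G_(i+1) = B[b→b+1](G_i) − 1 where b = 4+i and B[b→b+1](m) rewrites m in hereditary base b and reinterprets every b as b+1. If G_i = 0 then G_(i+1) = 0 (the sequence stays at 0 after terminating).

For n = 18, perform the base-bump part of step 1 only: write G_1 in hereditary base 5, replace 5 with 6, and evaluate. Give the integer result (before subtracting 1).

37

(0) 18|_4 = 4^2 + 2 ↦ 5^2 + 2|_5 = 27 ⇒ 26
(1) 26|_5 = 5^2 + 1 ↦ 6^2 + 1|_6 = 37 ⇒ 36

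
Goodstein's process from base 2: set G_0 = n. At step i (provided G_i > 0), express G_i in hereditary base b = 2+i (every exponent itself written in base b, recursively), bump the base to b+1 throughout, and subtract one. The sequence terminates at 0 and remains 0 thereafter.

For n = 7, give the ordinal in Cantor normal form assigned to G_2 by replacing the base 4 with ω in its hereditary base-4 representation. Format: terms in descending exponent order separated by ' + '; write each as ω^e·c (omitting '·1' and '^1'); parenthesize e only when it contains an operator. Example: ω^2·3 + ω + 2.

ω^ω + 3

G_0=7  [base 2] 2^2 + 2 + 1  →[2↦3]→  3^3 + 3 + 1 = 31  −1 ⇒ G_1=30
G_1=30  [base 3] 3^3 + 3  →[3↦4]→  4^4 + 4 = 260  −1 ⇒ G_2=259
G_2=259  [base 4] 4^4 + 3  →[4↦5]→  5^5 + 3 = 3128  −1 ⇒ G_3=3127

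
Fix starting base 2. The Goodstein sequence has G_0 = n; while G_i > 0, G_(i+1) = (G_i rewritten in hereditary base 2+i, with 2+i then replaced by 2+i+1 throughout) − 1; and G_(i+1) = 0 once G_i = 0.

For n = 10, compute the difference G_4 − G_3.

264310

(0) 10|_2 = 2^(2 + 1) + 2 ↦ 3^(3 + 1) + 3|_3 = 84 ⇒ 83
(1) 83|_3 = 3^(3 + 1) + 2 ↦ 4^(4 + 1) + 2|_4 = 1026 ⇒ 1025
(2) 1025|_4 = 4^(4 + 1) + 1 ↦ 5^(5 + 1) + 1|_5 = 15626 ⇒ 15625
(3) 15625|_5 = 5^(5 + 1) ↦ 6^(6 + 1)|_6 = 279936 ⇒ 279935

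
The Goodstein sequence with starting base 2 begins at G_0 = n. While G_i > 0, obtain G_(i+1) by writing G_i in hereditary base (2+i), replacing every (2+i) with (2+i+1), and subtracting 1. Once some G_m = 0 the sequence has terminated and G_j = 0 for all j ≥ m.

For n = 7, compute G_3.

G_0=7  [base 2] 2^2 + 2 + 1  →[2↦3]→  3^3 + 3 + 1 = 31  −1 ⇒ G_1=30
G_1=30  [base 3] 3^3 + 3  →[3↦4]→  4^4 + 4 = 260  −1 ⇒ G_2=259
G_2=259  [base 4] 4^4 + 3  →[4↦5]→  5^5 + 3 = 3128  −1 ⇒ G_3=3127

3127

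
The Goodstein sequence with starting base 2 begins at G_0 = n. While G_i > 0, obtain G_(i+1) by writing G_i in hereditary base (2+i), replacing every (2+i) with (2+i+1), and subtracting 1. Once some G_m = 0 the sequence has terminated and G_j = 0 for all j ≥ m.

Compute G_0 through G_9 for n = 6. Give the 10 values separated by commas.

[0] 6 ≡ 2^2 + 2 (base 2). Lift 3: 30. −1: 29.
[1] 29 ≡ 3^3 + 2 (base 3). Lift 4: 258. −1: 257.
[2] 257 ≡ 4^4 + 1 (base 4). Lift 5: 3126. −1: 3125.
[3] 3125 ≡ 5^5 (base 5). Lift 6: 46656. −1: 46655.
[4] 46655 ≡ 5·6^5 + 5·6^4 + 5·6^3 + 5·6^2 + 5·6 + 5 (base 6). Lift 7: 98040. −1: 98039.
[5] 98039 ≡ 5·7^5 + 5·7^4 + 5·7^3 + 5·7^2 + 5·7 + 4 (base 7). Lift 8: 187244. −1: 187243.
[6] 187243 ≡ 5·8^5 + 5·8^4 + 5·8^3 + 5·8^2 + 5·8 + 3 (base 8). Lift 9: 332148. −1: 332147.
[7] 332147 ≡ 5·9^5 + 5·9^4 + 5·9^3 + 5·9^2 + 5·9 + 2 (base 9). Lift 10: 555552. −1: 555551.
[8] 555551 ≡ 5·10^5 + 5·10^4 + 5·10^3 + 5·10^2 + 5·10 + 1 (base 10). Lift 11: 885776. −1: 885775.

6, 29, 257, 3125, 46655, 98039, 187243, 332147, 555551, 885775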